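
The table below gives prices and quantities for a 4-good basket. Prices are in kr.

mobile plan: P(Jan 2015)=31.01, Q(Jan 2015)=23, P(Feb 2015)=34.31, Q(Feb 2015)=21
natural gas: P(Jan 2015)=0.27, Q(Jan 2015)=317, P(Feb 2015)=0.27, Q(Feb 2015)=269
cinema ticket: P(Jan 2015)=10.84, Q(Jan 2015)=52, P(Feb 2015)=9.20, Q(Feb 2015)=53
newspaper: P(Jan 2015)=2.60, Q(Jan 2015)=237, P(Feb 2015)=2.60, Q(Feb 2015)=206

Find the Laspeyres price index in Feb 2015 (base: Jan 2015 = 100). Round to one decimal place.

99.5

Laspeyres price index uses base-period quantities as weights.
ΣP(Feb 2015)·Q(Jan 2015) = 34.31×23 + 0.27×317 + 9.20×52 + 2.60×237 = 789.13 + 85.59 + 478.4 + 616.2 = 1969.32
ΣP(Jan 2015)·Q(Jan 2015) = 31.01×23 + 0.27×317 + 10.84×52 + 2.60×237 = 713.23 + 85.59 + 563.68 + 616.2 = 1978.7
Index = 1969.32 / 1978.7 × 100 = 99.5260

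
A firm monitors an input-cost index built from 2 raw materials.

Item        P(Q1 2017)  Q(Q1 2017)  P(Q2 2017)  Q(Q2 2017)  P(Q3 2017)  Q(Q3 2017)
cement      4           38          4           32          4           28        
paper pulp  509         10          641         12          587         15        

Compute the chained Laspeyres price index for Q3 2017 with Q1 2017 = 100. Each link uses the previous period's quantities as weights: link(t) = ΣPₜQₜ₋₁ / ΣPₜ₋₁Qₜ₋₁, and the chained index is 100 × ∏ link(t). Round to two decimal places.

Link Q1 2017→Q2 2017:
ΣP(Q2 2017)Q(Q1 2017) = 4×38 + 641×10 = 152 + 6410 = 6562
ΣP(Q1 2017)Q(Q1 2017) = 4×38 + 509×10 = 152 + 5090 = 5242
link = 6562/5242 = 1.251812
Link Q2 2017→Q3 2017:
ΣP(Q3 2017)Q(Q2 2017) = 4×32 + 587×12 = 128 + 7044 = 7172
ΣP(Q2 2017)Q(Q2 2017) = 4×32 + 641×12 = 128 + 7692 = 7820
link = 7172/7820 = 0.917136
Chained index = 100 × 1.251812 × 0.917136 = 114.8082

114.81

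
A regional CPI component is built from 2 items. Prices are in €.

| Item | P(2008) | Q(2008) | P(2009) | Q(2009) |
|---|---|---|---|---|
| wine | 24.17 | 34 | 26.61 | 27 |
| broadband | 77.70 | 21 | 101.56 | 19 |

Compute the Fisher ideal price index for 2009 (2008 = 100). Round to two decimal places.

Laspeyres component (base-period weights):
ΣP(2009)Q(2008) = 26.61×34 + 101.56×21 = 904.74 + 2132.76 = 3037.5
ΣP(2008)Q(2008) = 24.17×34 + 77.70×21 = 821.78 + 1631.7 = 2453.48
L = 3037.5 / 2453.48 × 100 = 123.8037
Paasche component (current-period weights):
ΣP(2009)Q(2009) = 26.61×27 + 101.56×19 = 718.47 + 1929.64 = 2648.11
ΣP(2008)Q(2009) = 24.17×27 + 77.70×19 = 652.59 + 1476.3 = 2128.89
P = 2648.11 / 2128.89 × 100 = 124.3892
Fisher = √(L × P) = √(123.8037 × 124.3892) = 124.0961

124.10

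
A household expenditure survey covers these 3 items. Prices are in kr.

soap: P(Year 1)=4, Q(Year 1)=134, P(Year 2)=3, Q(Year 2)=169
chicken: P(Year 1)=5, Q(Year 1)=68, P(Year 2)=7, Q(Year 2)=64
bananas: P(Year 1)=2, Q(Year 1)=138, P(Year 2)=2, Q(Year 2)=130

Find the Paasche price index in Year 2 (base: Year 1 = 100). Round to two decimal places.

96.74

Paasche price index uses current-period quantities as weights.
ΣP(Year 2)·Q(Year 2) = 3×169 + 7×64 + 2×130 = 507 + 448 + 260 = 1215
ΣP(Year 1)·Q(Year 2) = 4×169 + 5×64 + 2×130 = 676 + 320 + 260 = 1256
Index = 1215 / 1256 × 100 = 96.7357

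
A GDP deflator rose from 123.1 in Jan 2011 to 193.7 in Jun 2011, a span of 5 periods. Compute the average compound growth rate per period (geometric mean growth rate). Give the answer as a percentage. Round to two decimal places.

Growth factor = (193.7/123.1)^(1/5) = (1.573517)^(1/5) = 1.094900
Growth rate = 1.094900 − 1 = 0.094900 = 9.4900%

9.49%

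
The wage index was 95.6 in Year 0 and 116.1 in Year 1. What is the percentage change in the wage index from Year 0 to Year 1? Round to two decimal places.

21.44%

Change = (116.1 − 95.6) / 95.6 × 100
       = 20.5 / 95.6 × 100 = 21.4435%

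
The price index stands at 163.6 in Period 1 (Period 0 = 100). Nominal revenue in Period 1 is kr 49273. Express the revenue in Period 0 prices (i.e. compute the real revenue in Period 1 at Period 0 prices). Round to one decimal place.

Real = Nominal ÷ (Index/100) = 49273 ÷ (163.6/100)
     = 49273 ÷ 1.636 = 30117.9707

30118.0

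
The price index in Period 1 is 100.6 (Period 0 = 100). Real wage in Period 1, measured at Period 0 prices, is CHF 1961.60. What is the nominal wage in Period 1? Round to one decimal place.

1973.4

Nominal = Real × (Index/100) = 1961.60 × (100.6/100)
        = 1961.60 × 1.006 = 1973.3696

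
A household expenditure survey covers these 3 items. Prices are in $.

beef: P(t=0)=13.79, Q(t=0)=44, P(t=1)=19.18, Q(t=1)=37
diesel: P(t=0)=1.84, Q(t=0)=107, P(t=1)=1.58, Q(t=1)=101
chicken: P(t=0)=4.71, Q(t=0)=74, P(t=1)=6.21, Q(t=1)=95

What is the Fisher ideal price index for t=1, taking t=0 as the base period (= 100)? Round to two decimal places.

127.70

Laspeyres component (base-period weights):
ΣP(t=1)Q(t=0) = 19.18×44 + 1.58×107 + 6.21×74 = 843.92 + 169.06 + 459.54 = 1472.52
ΣP(t=0)Q(t=0) = 13.79×44 + 1.84×107 + 4.71×74 = 606.76 + 196.88 + 348.54 = 1152.18
L = 1472.52 / 1152.18 × 100 = 127.8029
Paasche component (current-period weights):
ΣP(t=1)Q(t=1) = 19.18×37 + 1.58×101 + 6.21×95 = 709.66 + 159.58 + 589.95 = 1459.19
ΣP(t=0)Q(t=1) = 13.79×37 + 1.84×101 + 4.71×95 = 510.23 + 185.84 + 447.45 = 1143.52
P = 1459.19 / 1143.52 × 100 = 127.6051
Fisher = √(L × P) = √(127.8029 × 127.6051) = 127.7040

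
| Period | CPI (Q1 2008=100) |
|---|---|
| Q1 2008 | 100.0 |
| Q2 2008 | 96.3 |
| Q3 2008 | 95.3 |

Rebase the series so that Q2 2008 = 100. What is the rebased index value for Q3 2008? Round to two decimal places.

98.96

Rebased(Q3 2008) = 95.3 / 96.3 × 100 = 98.9616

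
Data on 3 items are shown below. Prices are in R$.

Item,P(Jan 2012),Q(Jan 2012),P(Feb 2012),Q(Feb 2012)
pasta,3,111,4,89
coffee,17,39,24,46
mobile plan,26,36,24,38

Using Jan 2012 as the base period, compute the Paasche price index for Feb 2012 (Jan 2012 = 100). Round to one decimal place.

Paasche price index uses current-period quantities as weights.
ΣP(Feb 2012)·Q(Feb 2012) = 4×89 + 24×46 + 24×38 = 356 + 1104 + 912 = 2372
ΣP(Jan 2012)·Q(Feb 2012) = 3×89 + 17×46 + 26×38 = 267 + 782 + 988 = 2037
Index = 2372 / 2037 × 100 = 116.4458

116.4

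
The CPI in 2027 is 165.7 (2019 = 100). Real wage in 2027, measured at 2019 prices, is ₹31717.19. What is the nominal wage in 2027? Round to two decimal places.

52555.38

Nominal = Real × (Index/100) = 31717.19 × (165.7/100)
        = 31717.19 × 1.657 = 52555.3838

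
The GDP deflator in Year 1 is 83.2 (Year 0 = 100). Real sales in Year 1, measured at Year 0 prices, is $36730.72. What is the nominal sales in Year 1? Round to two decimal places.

Nominal = Real × (Index/100) = 36730.72 × (83.2/100)
        = 36730.72 × 0.832 = 30559.9590

30559.96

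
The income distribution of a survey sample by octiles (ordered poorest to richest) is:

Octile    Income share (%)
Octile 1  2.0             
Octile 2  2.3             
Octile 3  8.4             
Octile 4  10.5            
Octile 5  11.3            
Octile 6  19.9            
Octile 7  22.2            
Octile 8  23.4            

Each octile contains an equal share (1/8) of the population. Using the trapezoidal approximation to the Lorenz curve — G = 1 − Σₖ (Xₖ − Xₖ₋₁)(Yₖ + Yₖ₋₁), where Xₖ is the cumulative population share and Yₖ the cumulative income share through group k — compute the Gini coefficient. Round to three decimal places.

Cumulative income shares Yₖ: 0.0200, 0.0430, 0.1270, 0.2320, 0.3450, 0.5440, 0.7660, 1.0000
Σ (Xₖ−Xₖ₋₁)(Yₖ+Yₖ₋₁) = (1/8)(0.0200+0.0000) + (1/8)(0.0430+0.0200) + (1/8)(0.1270+0.0430) + (1/8)(0.2320+0.1270) + (1/8)(0.3450+0.2320) + (1/8)(0.5440+0.3450) + (1/8)(0.7660+0.5440) + (1/8)(1.0000+0.7660)
  = 0.0025 + 0.0079 + 0.0212 + 0.0449 + 0.0721 + 0.1111 + 0.1637 + 0.2207 = 0.6442
G = 1 − 0.6442 = 0.3558

0.356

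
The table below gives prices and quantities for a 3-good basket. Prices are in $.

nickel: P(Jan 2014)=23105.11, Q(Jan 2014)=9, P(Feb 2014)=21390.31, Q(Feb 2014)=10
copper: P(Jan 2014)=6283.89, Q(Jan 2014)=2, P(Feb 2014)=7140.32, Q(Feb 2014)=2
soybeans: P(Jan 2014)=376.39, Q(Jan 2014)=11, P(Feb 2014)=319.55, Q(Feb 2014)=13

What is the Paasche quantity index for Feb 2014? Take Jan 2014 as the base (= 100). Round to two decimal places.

Paasche quantity index uses current-period prices as weights.
ΣP(Feb 2014)·Q(Feb 2014) = 21390.31×10 + 7140.32×2 + 319.55×13 = 213903.1 + 14280.64 + 4154.15 = 232337.89
ΣP(Feb 2014)·Q(Jan 2014) = 21390.31×9 + 7140.32×2 + 319.55×11 = 192512.79 + 14280.64 + 3515.05 = 210308.48
Index = 232337.89 / 210308.48 × 100 = 110.4748

110.47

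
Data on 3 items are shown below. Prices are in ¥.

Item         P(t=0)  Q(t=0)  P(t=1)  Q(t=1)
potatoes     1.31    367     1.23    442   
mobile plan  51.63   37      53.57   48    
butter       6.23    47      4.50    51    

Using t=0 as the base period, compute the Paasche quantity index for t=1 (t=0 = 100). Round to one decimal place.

126.4

Paasche quantity index uses current-period prices as weights.
ΣP(t=1)·Q(t=1) = 1.23×442 + 53.57×48 + 4.50×51 = 543.66 + 2571.36 + 229.5 = 3344.52
ΣP(t=1)·Q(t=0) = 1.23×367 + 53.57×37 + 4.50×47 = 451.41 + 1982.09 + 211.5 = 2645
Index = 3344.52 / 2645 × 100 = 126.4469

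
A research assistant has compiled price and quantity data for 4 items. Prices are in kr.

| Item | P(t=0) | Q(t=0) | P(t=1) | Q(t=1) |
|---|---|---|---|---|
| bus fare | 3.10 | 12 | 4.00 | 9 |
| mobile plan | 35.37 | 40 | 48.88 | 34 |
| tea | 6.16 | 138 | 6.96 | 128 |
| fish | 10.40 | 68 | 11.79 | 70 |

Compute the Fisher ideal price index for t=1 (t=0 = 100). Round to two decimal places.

124.71

Laspeyres component (base-period weights):
ΣP(t=1)Q(t=0) = 4.00×12 + 48.88×40 + 6.96×138 + 11.79×68 = 48 + 1955.2 + 960.48 + 801.72 = 3765.4
ΣP(t=0)Q(t=0) = 3.10×12 + 35.37×40 + 6.16×138 + 10.40×68 = 37.2 + 1414.8 + 850.08 + 707.2 = 3009.28
L = 3765.4 / 3009.28 × 100 = 125.1263
Paasche component (current-period weights):
ΣP(t=1)Q(t=1) = 4.00×9 + 48.88×34 + 6.96×128 + 11.79×70 = 36 + 1661.92 + 890.88 + 825.3 = 3414.1
ΣP(t=0)Q(t=1) = 3.10×9 + 35.37×34 + 6.16×128 + 10.40×70 = 27.9 + 1202.58 + 788.48 + 728 = 2746.96
P = 3414.1 / 2746.96 × 100 = 124.2865
Fisher = √(L × P) = √(125.1263 × 124.2865) = 124.7057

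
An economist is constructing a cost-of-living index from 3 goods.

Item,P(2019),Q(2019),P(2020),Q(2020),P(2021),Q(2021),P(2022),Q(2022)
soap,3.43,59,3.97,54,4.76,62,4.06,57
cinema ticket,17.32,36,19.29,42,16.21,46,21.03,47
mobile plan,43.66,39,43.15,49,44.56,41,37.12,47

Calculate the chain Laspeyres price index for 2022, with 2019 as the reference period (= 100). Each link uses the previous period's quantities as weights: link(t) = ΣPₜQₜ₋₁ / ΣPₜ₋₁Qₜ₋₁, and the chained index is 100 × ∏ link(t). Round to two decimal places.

98.16

Link 2019→2020:
ΣP(2020)Q(2019) = 3.97×59 + 19.29×36 + 43.15×39 = 234.23 + 694.44 + 1682.85 = 2611.52
ΣP(2019)Q(2019) = 3.43×59 + 17.32×36 + 43.66×39 = 202.37 + 623.52 + 1702.74 = 2528.63
link = 2611.52/2528.63 = 1.032781
Link 2020→2021:
ΣP(2021)Q(2020) = 4.76×54 + 16.21×42 + 44.56×49 = 257.04 + 680.82 + 2183.44 = 3121.3
ΣP(2020)Q(2020) = 3.97×54 + 19.29×42 + 43.15×49 = 214.38 + 810.18 + 2114.35 = 3138.91
link = 3121.3/3138.91 = 0.994390
Link 2021→2022:
ΣP(2022)Q(2021) = 4.06×62 + 21.03×46 + 37.12×41 = 251.72 + 967.38 + 1521.92 = 2741.02
ΣP(2021)Q(2021) = 4.76×62 + 16.21×46 + 44.56×41 = 295.12 + 745.66 + 1826.96 = 2867.74
link = 2741.02/2867.74 = 0.955812
Chained index = 100 × 1.032781 × 0.994390 × 0.955812 = 98.1606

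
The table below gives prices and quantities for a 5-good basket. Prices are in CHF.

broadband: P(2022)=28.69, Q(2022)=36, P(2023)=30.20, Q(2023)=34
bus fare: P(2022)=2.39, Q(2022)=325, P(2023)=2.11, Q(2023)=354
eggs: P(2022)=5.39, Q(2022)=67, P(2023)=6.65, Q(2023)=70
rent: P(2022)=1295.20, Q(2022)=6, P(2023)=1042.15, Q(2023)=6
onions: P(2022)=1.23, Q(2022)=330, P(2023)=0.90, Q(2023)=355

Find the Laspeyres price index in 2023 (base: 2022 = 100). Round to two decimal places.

Laspeyres price index uses base-period quantities as weights.
ΣP(2023)·Q(2022) = 30.20×36 + 2.11×325 + 6.65×67 + 1042.15×6 + 0.90×330 = 1087.2 + 685.75 + 445.55 + 6252.9 + 297 = 8768.4
ΣP(2022)·Q(2022) = 28.69×36 + 2.39×325 + 5.39×67 + 1295.20×6 + 1.23×330 = 1032.84 + 776.75 + 361.13 + 7771.2 + 405.9 = 10347.82
Index = 8768.4 / 10347.82 × 100 = 84.7367

84.74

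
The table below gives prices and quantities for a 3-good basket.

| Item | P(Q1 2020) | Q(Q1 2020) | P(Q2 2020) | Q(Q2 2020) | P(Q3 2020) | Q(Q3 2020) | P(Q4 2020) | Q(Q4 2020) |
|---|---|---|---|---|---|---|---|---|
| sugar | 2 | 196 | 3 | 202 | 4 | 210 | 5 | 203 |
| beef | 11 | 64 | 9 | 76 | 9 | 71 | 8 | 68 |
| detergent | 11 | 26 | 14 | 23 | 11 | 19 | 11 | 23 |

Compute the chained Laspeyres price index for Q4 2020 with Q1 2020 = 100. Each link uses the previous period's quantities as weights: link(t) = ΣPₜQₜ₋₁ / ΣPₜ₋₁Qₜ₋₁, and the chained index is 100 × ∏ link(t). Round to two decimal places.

129.54

Link Q1 2020→Q2 2020:
ΣP(Q2 2020)Q(Q1 2020) = 3×196 + 9×64 + 14×26 = 588 + 576 + 364 = 1528
ΣP(Q1 2020)Q(Q1 2020) = 2×196 + 11×64 + 11×26 = 392 + 704 + 286 = 1382
link = 1528/1382 = 1.105644
Link Q2 2020→Q3 2020:
ΣP(Q3 2020)Q(Q2 2020) = 4×202 + 9×76 + 11×23 = 808 + 684 + 253 = 1745
ΣP(Q2 2020)Q(Q2 2020) = 3×202 + 9×76 + 14×23 = 606 + 684 + 322 = 1612
link = 1745/1612 = 1.082506
Link Q3 2020→Q4 2020:
ΣP(Q4 2020)Q(Q3 2020) = 5×210 + 8×71 + 11×19 = 1050 + 568 + 209 = 1827
ΣP(Q3 2020)Q(Q3 2020) = 4×210 + 9×71 + 11×19 = 840 + 639 + 209 = 1688
link = 1827/1688 = 1.082346
Chained index = 100 × 1.105644 × 1.082506 × 1.082346 = 129.5424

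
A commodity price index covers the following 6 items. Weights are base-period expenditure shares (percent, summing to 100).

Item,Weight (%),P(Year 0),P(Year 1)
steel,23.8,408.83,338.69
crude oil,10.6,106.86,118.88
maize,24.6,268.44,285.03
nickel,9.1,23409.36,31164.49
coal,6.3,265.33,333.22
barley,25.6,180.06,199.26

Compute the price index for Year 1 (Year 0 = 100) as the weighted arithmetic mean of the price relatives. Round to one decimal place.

steel: 23.8 × (338.69/408.83) = 23.8 × 0.828437 = 19.7168
crude oil: 10.6 × (118.88/106.86) = 10.6 × 1.112484 = 11.7923
maize: 24.6 × (285.03/268.44) = 24.6 × 1.061802 = 26.1203
nickel: 9.1 × (31164.49/23409.36) = 9.1 × 1.331283 = 12.1147
coal: 6.3 × (333.22/265.33) = 6.3 × 1.255870 = 7.9120
barley: 25.6 × (199.26/180.06) = 25.6 × 1.106631 = 28.3298
Index = Σ wᵢ·(p₁ᵢ/p₀ᵢ) = 19.7168 + 11.7923 + 26.1203 + 12.1147 + 7.9120 + 28.3298 = 105.9859

106.0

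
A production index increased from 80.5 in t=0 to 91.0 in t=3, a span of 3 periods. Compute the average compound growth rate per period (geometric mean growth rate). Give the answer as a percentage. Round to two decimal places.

4.17%

Growth factor = (91.0/80.5)^(1/3) = (1.130435)^(1/3) = 1.041714
Growth rate = 1.041714 − 1 = 0.041714 = 4.1714%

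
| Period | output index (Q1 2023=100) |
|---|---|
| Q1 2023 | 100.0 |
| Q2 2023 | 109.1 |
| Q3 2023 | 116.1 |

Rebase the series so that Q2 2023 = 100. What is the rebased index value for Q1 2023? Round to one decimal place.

Rebased(Q1 2023) = 100.0 / 109.1 × 100 = 91.6590

91.7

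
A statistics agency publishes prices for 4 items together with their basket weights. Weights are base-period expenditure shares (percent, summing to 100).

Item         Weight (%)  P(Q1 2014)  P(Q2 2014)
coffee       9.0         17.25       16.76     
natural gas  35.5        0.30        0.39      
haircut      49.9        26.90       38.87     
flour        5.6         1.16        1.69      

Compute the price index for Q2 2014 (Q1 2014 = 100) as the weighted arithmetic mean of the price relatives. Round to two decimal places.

135.16

coffee: 9.0 × (16.76/17.25) = 9.0 × 0.971594 = 8.7443
natural gas: 35.5 × (0.39/0.30) = 35.5 × 1.300000 = 46.1500
haircut: 49.9 × (38.87/26.90) = 49.9 × 1.444981 = 72.1046
flour: 5.6 × (1.69/1.16) = 5.6 × 1.456897 = 8.1586
Index = Σ wᵢ·(p₁ᵢ/p₀ᵢ) = 8.7443 + 46.1500 + 72.1046 + 8.1586 = 135.1575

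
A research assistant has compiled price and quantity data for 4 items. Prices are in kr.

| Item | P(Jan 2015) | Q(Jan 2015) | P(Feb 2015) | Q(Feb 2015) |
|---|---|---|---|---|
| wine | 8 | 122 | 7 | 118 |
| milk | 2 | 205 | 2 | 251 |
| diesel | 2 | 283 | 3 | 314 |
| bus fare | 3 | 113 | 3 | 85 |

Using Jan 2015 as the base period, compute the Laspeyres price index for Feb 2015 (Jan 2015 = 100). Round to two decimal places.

Laspeyres price index uses base-period quantities as weights.
ΣP(Feb 2015)·Q(Jan 2015) = 7×122 + 2×205 + 3×283 + 3×113 = 854 + 410 + 849 + 339 = 2452
ΣP(Jan 2015)·Q(Jan 2015) = 8×122 + 2×205 + 2×283 + 3×113 = 976 + 410 + 566 + 339 = 2291
Index = 2452 / 2291 × 100 = 107.0275

107.03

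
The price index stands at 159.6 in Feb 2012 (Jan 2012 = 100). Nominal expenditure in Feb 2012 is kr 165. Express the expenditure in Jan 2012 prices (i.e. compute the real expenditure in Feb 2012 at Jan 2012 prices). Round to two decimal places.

Real = Nominal ÷ (Index/100) = 165 ÷ (159.6/100)
     = 165 ÷ 1.596 = 103.3835

103.38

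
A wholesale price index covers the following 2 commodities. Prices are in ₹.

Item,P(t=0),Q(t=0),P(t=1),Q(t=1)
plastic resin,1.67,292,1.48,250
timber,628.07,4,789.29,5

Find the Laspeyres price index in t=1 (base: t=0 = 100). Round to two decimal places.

Laspeyres price index uses base-period quantities as weights.
ΣP(t=1)·Q(t=0) = 1.48×292 + 789.29×4 = 432.16 + 3157.16 = 3589.32
ΣP(t=0)·Q(t=0) = 1.67×292 + 628.07×4 = 487.64 + 2512.28 = 2999.92
Index = 3589.32 / 2999.92 × 100 = 119.6472

119.65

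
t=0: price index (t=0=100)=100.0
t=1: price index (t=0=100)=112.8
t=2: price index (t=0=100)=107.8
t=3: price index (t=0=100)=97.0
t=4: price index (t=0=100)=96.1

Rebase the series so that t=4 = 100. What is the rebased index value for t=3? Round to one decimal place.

Rebased(t=3) = 97.0 / 96.1 × 100 = 100.9365

100.9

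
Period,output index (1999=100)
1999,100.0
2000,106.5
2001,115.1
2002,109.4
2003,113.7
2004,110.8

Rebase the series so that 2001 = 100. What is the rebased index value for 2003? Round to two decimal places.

98.78

Rebased(2003) = 113.7 / 115.1 × 100 = 98.7837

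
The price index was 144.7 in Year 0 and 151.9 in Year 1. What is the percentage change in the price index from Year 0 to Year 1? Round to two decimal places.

Change = (151.9 − 144.7) / 144.7 × 100
       = 7.2 / 144.7 × 100 = 4.9758%

4.98%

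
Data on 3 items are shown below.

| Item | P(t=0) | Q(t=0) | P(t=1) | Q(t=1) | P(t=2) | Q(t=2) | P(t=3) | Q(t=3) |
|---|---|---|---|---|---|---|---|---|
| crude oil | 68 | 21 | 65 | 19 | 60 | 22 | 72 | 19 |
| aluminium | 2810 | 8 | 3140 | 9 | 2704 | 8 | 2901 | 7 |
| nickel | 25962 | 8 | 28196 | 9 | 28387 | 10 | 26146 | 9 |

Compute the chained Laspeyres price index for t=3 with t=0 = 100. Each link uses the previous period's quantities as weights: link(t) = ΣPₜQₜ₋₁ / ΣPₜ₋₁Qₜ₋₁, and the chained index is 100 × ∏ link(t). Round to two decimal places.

Link t=0→t=1:
ΣP(t=1)Q(t=0) = 65×21 + 3140×8 + 28196×8 = 1365 + 25120 + 225568 = 252053
ΣP(t=0)Q(t=0) = 68×21 + 2810×8 + 25962×8 = 1428 + 22480 + 207696 = 231604
link = 252053/231604 = 1.088293
Link t=1→t=2:
ΣP(t=2)Q(t=1) = 60×19 + 2704×9 + 28387×9 = 1140 + 24336 + 255483 = 280959
ΣP(t=1)Q(t=1) = 65×19 + 3140×9 + 28196×9 = 1235 + 28260 + 253764 = 283259
link = 280959/283259 = 0.991880
Link t=2→t=3:
ΣP(t=3)Q(t=2) = 72×22 + 2901×8 + 26146×10 = 1584 + 23208 + 261460 = 286252
ΣP(t=2)Q(t=2) = 60×22 + 2704×8 + 28387×10 = 1320 + 21632 + 283870 = 306822
link = 286252/306822 = 0.932958
Chained index = 100 × 1.088293 × 0.991880 × 0.932958 = 100.7087

100.71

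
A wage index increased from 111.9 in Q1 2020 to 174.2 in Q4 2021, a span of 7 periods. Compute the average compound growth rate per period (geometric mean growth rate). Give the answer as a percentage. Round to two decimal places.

6.53%

Growth factor = (174.2/111.9)^(1/7) = (1.556747)^(1/7) = 1.065270
Growth rate = 1.065270 − 1 = 0.065270 = 6.5270%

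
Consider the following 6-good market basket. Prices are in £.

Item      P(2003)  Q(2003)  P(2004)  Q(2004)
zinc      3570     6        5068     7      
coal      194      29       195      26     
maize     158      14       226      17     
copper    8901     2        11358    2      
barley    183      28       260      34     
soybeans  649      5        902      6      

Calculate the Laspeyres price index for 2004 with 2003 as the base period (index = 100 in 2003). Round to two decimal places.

Laspeyres price index uses base-period quantities as weights.
ΣP(2004)·Q(2003) = 5068×6 + 195×29 + 226×14 + 11358×2 + 260×28 + 902×5 = 30408 + 5655 + 3164 + 22716 + 7280 + 4510 = 73733
ΣP(2003)·Q(2003) = 3570×6 + 194×29 + 158×14 + 8901×2 + 183×28 + 649×5 = 21420 + 5626 + 2212 + 17802 + 5124 + 3245 = 55429
Index = 73733 / 55429 × 100 = 133.0224

133.02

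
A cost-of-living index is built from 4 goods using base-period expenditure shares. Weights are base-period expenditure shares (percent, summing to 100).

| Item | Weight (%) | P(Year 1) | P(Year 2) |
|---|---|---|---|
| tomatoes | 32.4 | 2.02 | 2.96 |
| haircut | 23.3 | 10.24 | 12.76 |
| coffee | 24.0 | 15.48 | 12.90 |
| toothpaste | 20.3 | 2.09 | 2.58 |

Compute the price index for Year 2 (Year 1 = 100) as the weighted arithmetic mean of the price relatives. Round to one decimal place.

tomatoes: 32.4 × (2.96/2.02) = 32.4 × 1.465347 = 47.4772
haircut: 23.3 × (12.76/10.24) = 23.3 × 1.246094 = 29.0340
coffee: 24.0 × (12.90/15.48) = 24.0 × 0.833333 = 20.0000
toothpaste: 20.3 × (2.58/2.09) = 20.3 × 1.234450 = 25.0593
Index = Σ wᵢ·(p₁ᵢ/p₀ᵢ) = 47.4772 + 29.0340 + 20.0000 + 25.0593 = 121.5705

121.6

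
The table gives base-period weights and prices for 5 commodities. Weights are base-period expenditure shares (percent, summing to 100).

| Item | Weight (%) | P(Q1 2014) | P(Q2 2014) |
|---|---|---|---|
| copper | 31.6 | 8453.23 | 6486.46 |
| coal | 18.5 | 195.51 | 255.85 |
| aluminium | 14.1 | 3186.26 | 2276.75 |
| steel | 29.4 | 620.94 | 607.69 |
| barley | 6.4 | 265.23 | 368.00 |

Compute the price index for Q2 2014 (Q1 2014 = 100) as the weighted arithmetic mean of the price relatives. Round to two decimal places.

copper: 31.6 × (6486.46/8453.23) = 31.6 × 0.767335 = 24.2478
coal: 18.5 × (255.85/195.51) = 18.5 × 1.308629 = 24.2096
aluminium: 14.1 × (2276.75/3186.26) = 14.1 × 0.714552 = 10.0752
steel: 29.4 × (607.69/620.94) = 29.4 × 0.978661 = 28.7726
barley: 6.4 × (368.00/265.23) = 6.4 × 1.387475 = 8.8798
Index = Σ wᵢ·(p₁ᵢ/p₀ᵢ) = 24.2478 + 24.2096 + 10.0752 + 28.7726 + 8.8798 = 96.1851

96.19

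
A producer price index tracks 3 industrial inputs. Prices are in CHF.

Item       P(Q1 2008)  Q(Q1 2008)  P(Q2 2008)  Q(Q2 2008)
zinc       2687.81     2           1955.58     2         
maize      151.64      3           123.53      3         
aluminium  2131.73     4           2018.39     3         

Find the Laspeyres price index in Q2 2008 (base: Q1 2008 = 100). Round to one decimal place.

86.1

Laspeyres price index uses base-period quantities as weights.
ΣP(Q2 2008)·Q(Q1 2008) = 1955.58×2 + 123.53×3 + 2018.39×4 = 3911.16 + 370.59 + 8073.56 = 12355.31
ΣP(Q1 2008)·Q(Q1 2008) = 2687.81×2 + 151.64×3 + 2131.73×4 = 5375.62 + 454.92 + 8526.92 = 14357.46
Index = 12355.31 / 14357.46 × 100 = 86.0550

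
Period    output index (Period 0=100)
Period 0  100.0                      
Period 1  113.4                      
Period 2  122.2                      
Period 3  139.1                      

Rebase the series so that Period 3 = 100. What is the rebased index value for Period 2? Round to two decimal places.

Rebased(Period 2) = 122.2 / 139.1 × 100 = 87.8505

87.85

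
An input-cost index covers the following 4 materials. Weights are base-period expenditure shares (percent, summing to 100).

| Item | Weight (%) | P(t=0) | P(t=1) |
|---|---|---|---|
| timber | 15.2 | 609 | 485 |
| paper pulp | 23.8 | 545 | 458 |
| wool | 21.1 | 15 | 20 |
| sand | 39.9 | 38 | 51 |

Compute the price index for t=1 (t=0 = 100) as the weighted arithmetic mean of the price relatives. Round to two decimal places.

timber: 15.2 × (485/609) = 15.2 × 0.796388 = 12.1051
paper pulp: 23.8 × (458/545) = 23.8 × 0.840367 = 20.0007
wool: 21.1 × (20/15) = 21.1 × 1.333333 = 28.1333
sand: 39.9 × (51/38) = 39.9 × 1.342105 = 53.5500
Index = Σ wᵢ·(p₁ᵢ/p₀ᵢ) = 12.1051 + 20.0007 + 28.1333 + 53.5500 = 113.7892

113.79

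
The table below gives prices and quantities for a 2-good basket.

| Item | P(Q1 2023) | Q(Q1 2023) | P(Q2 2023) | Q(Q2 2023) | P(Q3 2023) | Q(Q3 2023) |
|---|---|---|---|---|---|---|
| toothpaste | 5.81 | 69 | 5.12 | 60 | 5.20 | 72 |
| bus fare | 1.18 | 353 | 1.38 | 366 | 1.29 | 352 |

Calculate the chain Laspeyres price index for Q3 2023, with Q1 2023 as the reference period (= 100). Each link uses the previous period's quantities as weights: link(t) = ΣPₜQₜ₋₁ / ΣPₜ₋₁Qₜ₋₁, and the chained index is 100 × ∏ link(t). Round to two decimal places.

Link Q1 2023→Q2 2023:
ΣP(Q2 2023)Q(Q1 2023) = 5.12×69 + 1.38×353 = 353.28 + 487.14 = 840.42
ΣP(Q1 2023)Q(Q1 2023) = 5.81×69 + 1.18×353 = 400.89 + 416.54 = 817.43
link = 840.42/817.43 = 1.028125
Link Q2 2023→Q3 2023:
ΣP(Q3 2023)Q(Q2 2023) = 5.20×60 + 1.29×366 = 312 + 472.14 = 784.14
ΣP(Q2 2023)Q(Q2 2023) = 5.12×60 + 1.38×366 = 307.2 + 505.08 = 812.28
link = 784.14/812.28 = 0.965357
Chained index = 100 × 1.028125 × 0.965357 = 99.2507

99.25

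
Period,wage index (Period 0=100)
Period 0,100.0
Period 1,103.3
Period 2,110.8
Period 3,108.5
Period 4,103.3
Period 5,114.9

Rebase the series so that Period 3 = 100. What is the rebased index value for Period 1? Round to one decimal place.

Rebased(Period 1) = 103.3 / 108.5 × 100 = 95.2074

95.2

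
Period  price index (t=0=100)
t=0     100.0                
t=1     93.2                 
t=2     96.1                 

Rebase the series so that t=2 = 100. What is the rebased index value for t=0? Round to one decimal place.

104.1

Rebased(t=0) = 100.0 / 96.1 × 100 = 104.0583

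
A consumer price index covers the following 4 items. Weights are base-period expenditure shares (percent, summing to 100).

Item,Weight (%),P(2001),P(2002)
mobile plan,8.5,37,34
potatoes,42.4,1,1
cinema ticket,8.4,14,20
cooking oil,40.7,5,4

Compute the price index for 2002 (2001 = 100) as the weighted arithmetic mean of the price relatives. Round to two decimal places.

mobile plan: 8.5 × (34/37) = 8.5 × 0.918919 = 7.8108
potatoes: 42.4 × (1/1) = 42.4 × 1.000000 = 42.4000
cinema ticket: 8.4 × (20/14) = 8.4 × 1.428571 = 12.0000
cooking oil: 40.7 × (4/5) = 40.7 × 0.800000 = 32.5600
Index = Σ wᵢ·(p₁ᵢ/p₀ᵢ) = 7.8108 + 42.4000 + 12.0000 + 32.5600 = 94.7708

94.77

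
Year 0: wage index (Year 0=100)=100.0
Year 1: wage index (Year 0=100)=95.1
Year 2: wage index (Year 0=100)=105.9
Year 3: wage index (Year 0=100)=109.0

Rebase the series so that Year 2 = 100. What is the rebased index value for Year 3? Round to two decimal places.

Rebased(Year 3) = 109.0 / 105.9 × 100 = 102.9273

102.93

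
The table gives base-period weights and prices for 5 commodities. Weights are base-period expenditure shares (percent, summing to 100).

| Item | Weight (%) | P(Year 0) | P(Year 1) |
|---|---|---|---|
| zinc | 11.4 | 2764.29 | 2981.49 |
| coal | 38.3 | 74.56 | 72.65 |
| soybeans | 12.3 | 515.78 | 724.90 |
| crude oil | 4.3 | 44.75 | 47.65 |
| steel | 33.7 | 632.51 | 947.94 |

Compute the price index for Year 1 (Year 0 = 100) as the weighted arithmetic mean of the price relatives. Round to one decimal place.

zinc: 11.4 × (2981.49/2764.29) = 11.4 × 1.078574 = 12.2957
coal: 38.3 × (72.65/74.56) = 38.3 × 0.974383 = 37.3189
soybeans: 12.3 × (724.90/515.78) = 12.3 × 1.405444 = 17.2870
crude oil: 4.3 × (47.65/44.75) = 4.3 × 1.064804 = 4.5787
steel: 33.7 × (947.94/632.51) = 33.7 × 1.498696 = 50.5060
Index = Σ wᵢ·(p₁ᵢ/p₀ᵢ) = 12.2957 + 37.3189 + 17.2870 + 4.5787 + 50.5060 = 121.9863

122.0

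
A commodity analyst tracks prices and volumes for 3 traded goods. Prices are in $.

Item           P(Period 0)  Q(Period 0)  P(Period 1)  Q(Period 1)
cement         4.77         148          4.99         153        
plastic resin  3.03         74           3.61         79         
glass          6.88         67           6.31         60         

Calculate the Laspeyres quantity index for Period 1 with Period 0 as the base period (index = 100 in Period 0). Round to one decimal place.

99.3

Laspeyres quantity index uses base-period prices as weights.
ΣP(Period 0)·Q(Period 1) = 4.77×153 + 3.03×79 + 6.88×60 = 729.81 + 239.37 + 412.8 = 1381.98
ΣP(Period 0)·Q(Period 0) = 4.77×148 + 3.03×74 + 6.88×67 = 705.96 + 224.22 + 460.96 = 1391.14
Index = 1381.98 / 1391.14 × 100 = 99.3415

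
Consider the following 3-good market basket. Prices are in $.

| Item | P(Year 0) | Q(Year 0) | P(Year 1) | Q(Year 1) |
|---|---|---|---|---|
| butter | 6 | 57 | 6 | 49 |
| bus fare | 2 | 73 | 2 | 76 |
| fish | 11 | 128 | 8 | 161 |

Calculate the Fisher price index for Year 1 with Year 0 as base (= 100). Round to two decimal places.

Laspeyres component (base-period weights):
ΣP(Year 1)Q(Year 0) = 6×57 + 2×73 + 8×128 = 342 + 146 + 1024 = 1512
ΣP(Year 0)Q(Year 0) = 6×57 + 2×73 + 11×128 = 342 + 146 + 1408 = 1896
L = 1512 / 1896 × 100 = 79.7468
Paasche component (current-period weights):
ΣP(Year 1)Q(Year 1) = 6×49 + 2×76 + 8×161 = 294 + 152 + 1288 = 1734
ΣP(Year 0)Q(Year 1) = 6×49 + 2×76 + 11×161 = 294 + 152 + 1771 = 2217
P = 1734 / 2217 × 100 = 78.2138
Fisher = √(L × P) = √(79.7468 × 78.2138) = 78.9766

78.98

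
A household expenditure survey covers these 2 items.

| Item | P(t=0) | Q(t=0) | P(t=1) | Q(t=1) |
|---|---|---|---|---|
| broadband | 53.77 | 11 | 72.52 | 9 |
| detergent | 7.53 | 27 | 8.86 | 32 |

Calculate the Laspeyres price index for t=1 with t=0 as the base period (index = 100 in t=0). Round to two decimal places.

130.47

Laspeyres price index uses base-period quantities as weights.
ΣP(t=1)·Q(t=0) = 72.52×11 + 8.86×27 = 797.72 + 239.22 = 1036.94
ΣP(t=0)·Q(t=0) = 53.77×11 + 7.53×27 = 591.47 + 203.31 = 794.78
Index = 1036.94 / 794.78 × 100 = 130.4688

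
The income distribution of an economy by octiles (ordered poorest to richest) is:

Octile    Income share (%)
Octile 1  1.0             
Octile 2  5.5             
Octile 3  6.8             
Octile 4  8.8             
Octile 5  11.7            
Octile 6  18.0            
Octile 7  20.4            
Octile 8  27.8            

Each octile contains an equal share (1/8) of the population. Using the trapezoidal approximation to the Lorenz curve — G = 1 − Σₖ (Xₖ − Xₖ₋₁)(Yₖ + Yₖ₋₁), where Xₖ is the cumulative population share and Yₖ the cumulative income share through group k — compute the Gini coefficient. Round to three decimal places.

Cumulative income shares Yₖ: 0.0100, 0.0650, 0.1330, 0.2210, 0.3380, 0.5180, 0.7220, 1.0000
Σ (Xₖ−Xₖ₋₁)(Yₖ+Yₖ₋₁) = (1/8)(0.0100+0.0000) + (1/8)(0.0650+0.0100) + (1/8)(0.1330+0.0650) + (1/8)(0.2210+0.1330) + (1/8)(0.3380+0.2210) + (1/8)(0.5180+0.3380) + (1/8)(0.7220+0.5180) + (1/8)(1.0000+0.7220)
  = 0.0013 + 0.0094 + 0.0248 + 0.0443 + 0.0699 + 0.1070 + 0.1550 + 0.2152 = 0.6268
G = 1 − 0.6268 = 0.3732

0.373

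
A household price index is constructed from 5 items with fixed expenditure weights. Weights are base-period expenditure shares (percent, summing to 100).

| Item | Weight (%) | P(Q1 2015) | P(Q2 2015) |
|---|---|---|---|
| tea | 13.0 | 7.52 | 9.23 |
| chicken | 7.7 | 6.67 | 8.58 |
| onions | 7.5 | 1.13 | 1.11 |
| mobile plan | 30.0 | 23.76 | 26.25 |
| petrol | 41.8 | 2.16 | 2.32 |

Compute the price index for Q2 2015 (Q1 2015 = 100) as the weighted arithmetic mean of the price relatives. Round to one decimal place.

111.3

tea: 13.0 × (9.23/7.52) = 13.0 × 1.227394 = 15.9561
chicken: 7.7 × (8.58/6.67) = 7.7 × 1.286357 = 9.9049
onions: 7.5 × (1.11/1.13) = 7.5 × 0.982301 = 7.3673
mobile plan: 30.0 × (26.25/23.76) = 30.0 × 1.104798 = 33.1439
petrol: 41.8 × (2.32/2.16) = 41.8 × 1.074074 = 44.8963
Index = Σ wᵢ·(p₁ᵢ/p₀ᵢ) = 15.9561 + 9.9049 + 7.3673 + 33.1439 + 44.8963 = 111.2686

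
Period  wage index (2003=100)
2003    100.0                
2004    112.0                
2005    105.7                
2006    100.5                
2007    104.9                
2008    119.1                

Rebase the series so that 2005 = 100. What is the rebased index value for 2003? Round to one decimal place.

94.6

Rebased(2003) = 100.0 / 105.7 × 100 = 94.6074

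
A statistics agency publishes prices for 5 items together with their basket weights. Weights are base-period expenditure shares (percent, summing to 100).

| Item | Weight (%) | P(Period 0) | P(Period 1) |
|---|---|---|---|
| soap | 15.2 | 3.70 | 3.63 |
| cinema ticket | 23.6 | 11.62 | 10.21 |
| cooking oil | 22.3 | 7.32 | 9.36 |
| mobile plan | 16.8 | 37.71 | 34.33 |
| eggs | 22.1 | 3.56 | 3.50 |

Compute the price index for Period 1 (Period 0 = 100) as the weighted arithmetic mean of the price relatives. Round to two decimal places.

101.19

soap: 15.2 × (3.63/3.70) = 15.2 × 0.981081 = 14.9124
cinema ticket: 23.6 × (10.21/11.62) = 23.6 × 0.878657 = 20.7363
cooking oil: 22.3 × (9.36/7.32) = 22.3 × 1.278689 = 28.5148
mobile plan: 16.8 × (34.33/37.71) = 16.8 × 0.910369 = 15.2942
eggs: 22.1 × (3.50/3.56) = 22.1 × 0.983146 = 21.7275
Index = Σ wᵢ·(p₁ᵢ/p₀ᵢ) = 14.9124 + 20.7363 + 28.5148 + 15.2942 + 21.7275 = 101.1852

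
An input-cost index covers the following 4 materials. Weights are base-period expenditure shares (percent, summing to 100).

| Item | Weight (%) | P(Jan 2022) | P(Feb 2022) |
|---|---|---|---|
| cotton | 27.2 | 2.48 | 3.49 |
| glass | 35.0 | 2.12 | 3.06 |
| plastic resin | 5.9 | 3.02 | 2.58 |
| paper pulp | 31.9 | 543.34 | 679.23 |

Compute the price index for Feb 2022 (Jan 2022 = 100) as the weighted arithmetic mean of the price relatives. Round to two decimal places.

cotton: 27.2 × (3.49/2.48) = 27.2 × 1.407258 = 38.2774
glass: 35.0 × (3.06/2.12) = 35.0 × 1.443396 = 50.5189
plastic resin: 5.9 × (2.58/3.02) = 5.9 × 0.854305 = 5.0404
paper pulp: 31.9 × (679.23/543.34) = 31.9 × 1.250101 = 39.8782
Index = Σ wᵢ·(p₁ᵢ/p₀ᵢ) = 38.2774 + 50.5189 + 5.0404 + 39.8782 = 133.7149

133.71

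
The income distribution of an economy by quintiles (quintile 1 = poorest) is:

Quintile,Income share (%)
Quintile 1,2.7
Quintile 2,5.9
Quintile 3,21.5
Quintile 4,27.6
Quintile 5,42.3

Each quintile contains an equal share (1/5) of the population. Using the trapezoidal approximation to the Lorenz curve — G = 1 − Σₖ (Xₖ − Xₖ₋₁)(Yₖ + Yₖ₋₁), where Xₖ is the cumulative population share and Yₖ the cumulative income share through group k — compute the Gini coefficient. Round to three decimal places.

Cumulative income shares Yₖ: 0.0270, 0.0860, 0.3010, 0.5770, 1.0000
Σ (Xₖ−Xₖ₋₁)(Yₖ+Yₖ₋₁) = (1/5)(0.0270+0.0000) + (1/5)(0.0860+0.0270) + (1/5)(0.3010+0.0860) + (1/5)(0.5770+0.3010) + (1/5)(1.0000+0.5770)
  = 0.0054 + 0.0226 + 0.0774 + 0.1756 + 0.3154 = 0.5964
G = 1 − 0.5964 = 0.4036

0.404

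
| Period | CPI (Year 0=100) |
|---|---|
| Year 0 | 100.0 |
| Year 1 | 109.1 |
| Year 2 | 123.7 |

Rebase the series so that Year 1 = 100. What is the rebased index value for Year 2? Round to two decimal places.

Rebased(Year 2) = 123.7 / 109.1 × 100 = 113.3822

113.38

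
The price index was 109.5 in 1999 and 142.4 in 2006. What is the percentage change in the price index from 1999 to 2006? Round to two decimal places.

Change = (142.4 − 109.5) / 109.5 × 100
       = 32.9 / 109.5 × 100 = 30.0457%

30.05%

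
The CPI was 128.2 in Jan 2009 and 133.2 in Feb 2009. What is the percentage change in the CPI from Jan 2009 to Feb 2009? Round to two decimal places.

3.90%

Change = (133.2 − 128.2) / 128.2 × 100
       = 5.0 / 128.2 × 100 = 3.9002%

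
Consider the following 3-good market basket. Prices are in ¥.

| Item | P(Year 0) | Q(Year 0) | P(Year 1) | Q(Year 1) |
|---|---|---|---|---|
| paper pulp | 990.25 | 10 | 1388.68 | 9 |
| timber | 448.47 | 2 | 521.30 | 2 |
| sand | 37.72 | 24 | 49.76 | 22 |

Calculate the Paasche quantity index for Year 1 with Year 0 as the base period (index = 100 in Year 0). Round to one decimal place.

Paasche quantity index uses current-period prices as weights.
ΣP(Year 1)·Q(Year 1) = 1388.68×9 + 521.30×2 + 49.76×22 = 12498.12 + 1042.6 + 1094.72 = 14635.44
ΣP(Year 1)·Q(Year 0) = 1388.68×10 + 521.30×2 + 49.76×24 = 13886.8 + 1042.6 + 1194.24 = 16123.64
Index = 14635.44 / 16123.64 × 100 = 90.7701

90.8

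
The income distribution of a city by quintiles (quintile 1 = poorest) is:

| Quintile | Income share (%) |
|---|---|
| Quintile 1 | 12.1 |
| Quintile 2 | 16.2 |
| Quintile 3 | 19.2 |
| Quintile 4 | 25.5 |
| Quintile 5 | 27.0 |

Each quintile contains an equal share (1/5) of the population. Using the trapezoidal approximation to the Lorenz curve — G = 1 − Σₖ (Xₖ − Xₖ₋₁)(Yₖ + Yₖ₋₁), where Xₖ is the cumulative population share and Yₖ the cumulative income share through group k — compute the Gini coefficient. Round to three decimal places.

0.156

Cumulative income shares Yₖ: 0.1210, 0.2830, 0.4750, 0.7300, 1.0000
Σ (Xₖ−Xₖ₋₁)(Yₖ+Yₖ₋₁) = (1/5)(0.1210+0.0000) + (1/5)(0.2830+0.1210) + (1/5)(0.4750+0.2830) + (1/5)(0.7300+0.4750) + (1/5)(1.0000+0.7300)
  = 0.0242 + 0.0808 + 0.1516 + 0.2410 + 0.3460 = 0.8436
G = 1 − 0.8436 = 0.1564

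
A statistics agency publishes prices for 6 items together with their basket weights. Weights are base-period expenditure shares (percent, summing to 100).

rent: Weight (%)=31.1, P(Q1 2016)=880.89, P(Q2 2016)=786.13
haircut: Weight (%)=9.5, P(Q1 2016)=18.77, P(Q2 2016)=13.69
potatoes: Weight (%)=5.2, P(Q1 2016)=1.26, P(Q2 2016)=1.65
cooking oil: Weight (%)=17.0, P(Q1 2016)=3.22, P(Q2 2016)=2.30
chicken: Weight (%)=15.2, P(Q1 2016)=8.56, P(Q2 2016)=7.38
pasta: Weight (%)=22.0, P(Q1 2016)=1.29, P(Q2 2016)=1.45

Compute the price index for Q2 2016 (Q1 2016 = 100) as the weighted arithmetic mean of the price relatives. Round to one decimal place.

rent: 31.1 × (786.13/880.89) = 31.1 × 0.892427 = 27.7545
haircut: 9.5 × (13.69/18.77) = 9.5 × 0.729355 = 6.9289
potatoes: 5.2 × (1.65/1.26) = 5.2 × 1.309524 = 6.8095
cooking oil: 17.0 × (2.30/3.22) = 17.0 × 0.714286 = 12.1429
chicken: 15.2 × (7.38/8.56) = 15.2 × 0.862150 = 13.1047
pasta: 22.0 × (1.45/1.29) = 22.0 × 1.124031 = 24.7287
Index = Σ wᵢ·(p₁ᵢ/p₀ᵢ) = 27.7545 + 6.9289 + 6.8095 + 12.1429 + 13.1047 + 24.7287 = 91.4691

91.5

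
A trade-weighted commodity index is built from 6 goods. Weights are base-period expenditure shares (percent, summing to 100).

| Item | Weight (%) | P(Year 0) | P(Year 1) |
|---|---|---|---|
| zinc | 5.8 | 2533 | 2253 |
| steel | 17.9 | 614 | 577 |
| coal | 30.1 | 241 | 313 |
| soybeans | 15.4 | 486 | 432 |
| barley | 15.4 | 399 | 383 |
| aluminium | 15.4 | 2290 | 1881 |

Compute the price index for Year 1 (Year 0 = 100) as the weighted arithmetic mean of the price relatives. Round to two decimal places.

zinc: 5.8 × (2253/2533) = 5.8 × 0.889459 = 5.1589
steel: 17.9 × (577/614) = 17.9 × 0.939739 = 16.8213
coal: 30.1 × (313/241) = 30.1 × 1.298755 = 39.0925
soybeans: 15.4 × (432/486) = 15.4 × 0.888889 = 13.6889
barley: 15.4 × (383/399) = 15.4 × 0.959900 = 14.7825
aluminium: 15.4 × (1881/2290) = 15.4 × 0.821397 = 12.6495
Index = Σ wᵢ·(p₁ᵢ/p₀ᵢ) = 5.1589 + 16.8213 + 39.0925 + 13.6889 + 14.7825 + 12.6495 = 102.1936

102.19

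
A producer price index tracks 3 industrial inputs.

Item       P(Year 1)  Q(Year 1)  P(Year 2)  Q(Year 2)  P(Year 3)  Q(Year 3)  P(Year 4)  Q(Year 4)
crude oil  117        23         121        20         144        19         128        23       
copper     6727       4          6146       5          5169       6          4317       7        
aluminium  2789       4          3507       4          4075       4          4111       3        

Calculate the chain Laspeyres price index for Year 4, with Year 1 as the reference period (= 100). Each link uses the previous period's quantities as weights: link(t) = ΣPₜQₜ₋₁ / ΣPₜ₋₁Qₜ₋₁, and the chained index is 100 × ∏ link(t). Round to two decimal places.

Link Year 1→Year 2:
ΣP(Year 2)Q(Year 1) = 121×23 + 6146×4 + 3507×4 = 2783 + 24584 + 14028 = 41395
ΣP(Year 1)Q(Year 1) = 117×23 + 6727×4 + 2789×4 = 2691 + 26908 + 11156 = 40755
link = 41395/40755 = 1.015704
Link Year 2→Year 3:
ΣP(Year 3)Q(Year 2) = 144×20 + 5169×5 + 4075×4 = 2880 + 25845 + 16300 = 45025
ΣP(Year 2)Q(Year 2) = 121×20 + 6146×5 + 3507×4 = 2420 + 30730 + 14028 = 47178
link = 45025/47178 = 0.954364
Link Year 3→Year 4:
ΣP(Year 4)Q(Year 3) = 128×19 + 4317×6 + 4111×4 = 2432 + 25902 + 16444 = 44778
ΣP(Year 3)Q(Year 3) = 144×19 + 5169×6 + 4075×4 = 2736 + 31014 + 16300 = 50050
link = 44778/50050 = 0.894665
Chained index = 100 × 1.015704 × 0.954364 × 0.894665 = 86.7245

86.72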